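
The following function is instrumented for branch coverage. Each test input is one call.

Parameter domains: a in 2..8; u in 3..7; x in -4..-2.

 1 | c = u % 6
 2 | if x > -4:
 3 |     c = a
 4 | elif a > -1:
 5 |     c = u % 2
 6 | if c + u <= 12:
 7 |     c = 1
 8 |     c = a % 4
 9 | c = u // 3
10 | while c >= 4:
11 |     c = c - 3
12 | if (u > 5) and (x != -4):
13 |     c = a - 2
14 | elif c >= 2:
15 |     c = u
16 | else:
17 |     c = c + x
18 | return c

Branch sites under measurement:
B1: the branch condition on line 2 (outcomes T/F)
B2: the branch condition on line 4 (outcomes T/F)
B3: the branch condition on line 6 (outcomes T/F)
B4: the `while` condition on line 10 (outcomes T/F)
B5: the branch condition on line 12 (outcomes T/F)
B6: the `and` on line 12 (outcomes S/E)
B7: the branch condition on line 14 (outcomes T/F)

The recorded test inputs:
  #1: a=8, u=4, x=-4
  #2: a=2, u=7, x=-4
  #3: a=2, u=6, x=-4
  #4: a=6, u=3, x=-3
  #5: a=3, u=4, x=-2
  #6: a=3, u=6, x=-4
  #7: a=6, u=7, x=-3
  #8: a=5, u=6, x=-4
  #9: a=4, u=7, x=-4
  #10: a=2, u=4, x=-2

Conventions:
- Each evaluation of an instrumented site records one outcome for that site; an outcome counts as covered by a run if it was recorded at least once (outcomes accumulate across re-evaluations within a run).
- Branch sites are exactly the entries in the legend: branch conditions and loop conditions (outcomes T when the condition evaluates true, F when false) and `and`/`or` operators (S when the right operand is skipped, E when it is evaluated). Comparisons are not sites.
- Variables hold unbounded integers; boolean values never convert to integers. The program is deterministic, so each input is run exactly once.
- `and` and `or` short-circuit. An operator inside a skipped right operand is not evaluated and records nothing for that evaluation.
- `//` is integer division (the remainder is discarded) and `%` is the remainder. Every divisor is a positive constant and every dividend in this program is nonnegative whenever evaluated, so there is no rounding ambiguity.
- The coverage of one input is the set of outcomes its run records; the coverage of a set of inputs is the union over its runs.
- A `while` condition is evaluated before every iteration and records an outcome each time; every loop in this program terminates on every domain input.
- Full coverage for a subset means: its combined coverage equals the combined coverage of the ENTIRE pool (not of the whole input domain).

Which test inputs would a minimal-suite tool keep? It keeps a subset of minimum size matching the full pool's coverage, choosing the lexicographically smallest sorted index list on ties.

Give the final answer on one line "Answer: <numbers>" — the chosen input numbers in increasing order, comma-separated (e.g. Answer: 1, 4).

input #1, a=8, u=4, x=-4: events B1->F, B2->T, B3->T, B4->F, B6->S, B5->F, B7->F; outcomes B1=F, B2=T, B3=T, B4=F, B5=F, B6=S, B7=F
input #2, a=2, u=7, x=-4: events B1->F, B2->T, B3->T, B4->F, B6->E, B5->F, B7->T; outcomes B1=F, B2=T, B3=T, B4=F, B5=F, B6=E, B7=T
input #3, a=2, u=6, x=-4: events B1->F, B2->T, B3->T, B4->F, B6->E, B5->F, B7->T; outcomes B1=F, B2=T, B3=T, B4=F, B5=F, B6=E, B7=T
input #4, a=6, u=3, x=-3: events B1->T, B3->T, B4->F, B6->S, B5->F, B7->F; outcomes B1=T, B3=T, B4=F, B5=F, B6=S, B7=F
input #5, a=3, u=4, x=-2: events B1->T, B3->T, B4->F, B6->S, B5->F, B7->F; outcomes B1=T, B3=T, B4=F, B5=F, B6=S, B7=F
input #6, a=3, u=6, x=-4: events B1->F, B2->T, B3->T, B4->F, B6->E, B5->F, B7->T; outcomes B1=F, B2=T, B3=T, B4=F, B5=F, B6=E, B7=T
input #7, a=6, u=7, x=-3: events B1->T, B3->F, B4->F, B6->E, B5->T; outcomes B1=T, B3=F, B4=F, B5=T, B6=E
input #8, a=5, u=6, x=-4: events B1->F, B2->T, B3->T, B4->F, B6->E, B5->F, B7->T; outcomes B1=F, B2=T, B3=T, B4=F, B5=F, B6=E, B7=T
input #9, a=4, u=7, x=-4: events B1->F, B2->T, B3->T, B4->F, B6->E, B5->F, B7->T; outcomes B1=F, B2=T, B3=T, B4=F, B5=F, B6=E, B7=T
input #10, a=2, u=4, x=-2: events B1->T, B3->T, B4->F, B6->S, B5->F, B7->F; outcomes B1=T, B3=T, B4=F, B5=F, B6=S, B7=F
pool-wide coverage (12 outcomes): B1=T, B1=F, B2=T, B3=T, B3=F, B4=F, B5=T, B5=F, B6=S, B6=E, B7=T, B7=F
no size-1 subset reaches all 12 outcomes (best union: 7/12)
no size-2 subset reaches all 12 outcomes (best union: 11/12)
size 3: inputs {1, 2, 7} cover all 12 outcomes, and no lexicographically smaller subset of this size does

Answer: 1, 2, 7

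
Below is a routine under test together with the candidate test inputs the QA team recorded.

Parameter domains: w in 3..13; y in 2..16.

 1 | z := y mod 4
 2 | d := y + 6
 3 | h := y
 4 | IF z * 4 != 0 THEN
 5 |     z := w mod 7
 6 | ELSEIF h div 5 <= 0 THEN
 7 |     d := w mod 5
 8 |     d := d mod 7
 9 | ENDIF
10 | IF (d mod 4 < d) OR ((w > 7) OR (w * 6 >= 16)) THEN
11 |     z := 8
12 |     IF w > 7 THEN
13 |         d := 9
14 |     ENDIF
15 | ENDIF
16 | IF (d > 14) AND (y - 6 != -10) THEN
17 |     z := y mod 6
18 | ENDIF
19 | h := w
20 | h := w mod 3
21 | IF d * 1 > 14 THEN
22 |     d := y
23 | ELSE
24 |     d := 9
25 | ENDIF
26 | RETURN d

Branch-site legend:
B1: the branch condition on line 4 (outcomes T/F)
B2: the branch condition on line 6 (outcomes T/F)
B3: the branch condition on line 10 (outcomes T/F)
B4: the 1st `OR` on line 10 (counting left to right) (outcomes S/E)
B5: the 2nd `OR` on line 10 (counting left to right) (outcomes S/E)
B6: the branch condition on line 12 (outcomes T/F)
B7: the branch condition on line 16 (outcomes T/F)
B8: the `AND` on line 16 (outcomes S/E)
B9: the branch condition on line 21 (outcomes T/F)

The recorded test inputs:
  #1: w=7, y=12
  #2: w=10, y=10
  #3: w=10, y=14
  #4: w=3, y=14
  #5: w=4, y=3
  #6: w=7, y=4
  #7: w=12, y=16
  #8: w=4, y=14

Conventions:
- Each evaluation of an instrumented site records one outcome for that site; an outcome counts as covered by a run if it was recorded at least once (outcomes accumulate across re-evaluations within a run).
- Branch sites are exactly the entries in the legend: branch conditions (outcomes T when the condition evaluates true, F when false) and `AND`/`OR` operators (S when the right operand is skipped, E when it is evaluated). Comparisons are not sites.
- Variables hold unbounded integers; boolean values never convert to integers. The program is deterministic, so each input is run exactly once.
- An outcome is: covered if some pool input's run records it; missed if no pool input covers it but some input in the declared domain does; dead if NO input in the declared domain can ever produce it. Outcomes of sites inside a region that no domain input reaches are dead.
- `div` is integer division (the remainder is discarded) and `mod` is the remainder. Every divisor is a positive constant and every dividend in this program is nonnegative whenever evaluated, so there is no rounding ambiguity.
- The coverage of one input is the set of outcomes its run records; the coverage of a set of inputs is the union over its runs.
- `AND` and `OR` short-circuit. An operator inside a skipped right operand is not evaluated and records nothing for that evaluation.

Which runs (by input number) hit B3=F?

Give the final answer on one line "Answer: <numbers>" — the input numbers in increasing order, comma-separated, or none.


input #1 (w=7, y=12): does not produce B3=F
input #2 (w=10, y=10): does not produce B3=F
input #3 (w=10, y=14): does not produce B3=F
input #4 (w=3, y=14): does not produce B3=F
input #5 (w=4, y=3): does not produce B3=F
input #6 (w=7, y=4): does not produce B3=F
input #7 (w=12, y=16): does not produce B3=F
input #8 (w=4, y=14): does not produce B3=F
Answer: none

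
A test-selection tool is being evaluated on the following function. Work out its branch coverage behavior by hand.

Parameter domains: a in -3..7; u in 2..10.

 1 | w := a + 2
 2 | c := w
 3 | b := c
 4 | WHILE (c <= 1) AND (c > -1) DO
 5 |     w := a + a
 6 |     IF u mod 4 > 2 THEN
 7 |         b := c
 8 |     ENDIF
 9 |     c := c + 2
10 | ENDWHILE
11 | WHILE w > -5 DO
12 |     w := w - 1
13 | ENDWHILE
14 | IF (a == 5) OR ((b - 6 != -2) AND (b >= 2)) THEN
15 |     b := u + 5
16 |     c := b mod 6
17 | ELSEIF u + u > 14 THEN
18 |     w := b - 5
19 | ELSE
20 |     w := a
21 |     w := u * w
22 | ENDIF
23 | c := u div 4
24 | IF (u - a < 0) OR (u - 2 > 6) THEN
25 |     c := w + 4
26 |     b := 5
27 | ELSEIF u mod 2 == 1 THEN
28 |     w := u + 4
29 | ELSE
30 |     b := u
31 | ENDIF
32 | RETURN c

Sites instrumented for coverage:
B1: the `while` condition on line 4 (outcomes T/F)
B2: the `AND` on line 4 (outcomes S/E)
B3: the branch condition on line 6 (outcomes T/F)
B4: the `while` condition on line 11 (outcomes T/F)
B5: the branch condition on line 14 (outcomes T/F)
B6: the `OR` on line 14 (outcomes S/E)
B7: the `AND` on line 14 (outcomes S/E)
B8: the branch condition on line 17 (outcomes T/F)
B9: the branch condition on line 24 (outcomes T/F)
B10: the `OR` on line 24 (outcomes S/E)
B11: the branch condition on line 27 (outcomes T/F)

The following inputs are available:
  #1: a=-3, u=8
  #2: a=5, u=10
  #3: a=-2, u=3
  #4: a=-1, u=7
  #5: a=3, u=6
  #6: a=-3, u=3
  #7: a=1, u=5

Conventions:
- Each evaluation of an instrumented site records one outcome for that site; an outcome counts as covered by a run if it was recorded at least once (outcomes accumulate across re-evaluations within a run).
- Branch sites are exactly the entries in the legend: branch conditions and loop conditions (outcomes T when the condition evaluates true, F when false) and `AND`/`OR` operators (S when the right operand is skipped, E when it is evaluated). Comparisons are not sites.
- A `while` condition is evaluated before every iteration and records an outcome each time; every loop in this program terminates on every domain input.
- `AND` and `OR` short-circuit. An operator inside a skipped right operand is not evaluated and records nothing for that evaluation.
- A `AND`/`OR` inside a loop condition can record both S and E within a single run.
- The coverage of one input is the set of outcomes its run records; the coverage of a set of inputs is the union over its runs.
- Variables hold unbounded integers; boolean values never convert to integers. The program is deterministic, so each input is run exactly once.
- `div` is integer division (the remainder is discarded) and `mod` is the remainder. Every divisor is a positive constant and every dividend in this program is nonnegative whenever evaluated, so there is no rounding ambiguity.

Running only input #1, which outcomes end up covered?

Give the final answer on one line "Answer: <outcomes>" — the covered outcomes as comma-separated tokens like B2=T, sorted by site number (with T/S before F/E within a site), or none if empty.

Running input #1 (a=-3, u=8), event by event:
  B2->E, B1->F, B4->T, B4->T, B4->T, B4->T, B4->F, B6->E, B7->E, B5->F
  B8->T, B10->E, B9->F, B11->F
as a set, this run covers: B1=F, B2=E, B4=T, B4=F, B5=F, B6=E, B7=E, B8=T, B9=F, B10=E, B11=F

Answer: B1=F, B2=E, B4=T, B4=F, B5=F, B6=E, B7=E, B8=T, B9=F, B10=E, B11=F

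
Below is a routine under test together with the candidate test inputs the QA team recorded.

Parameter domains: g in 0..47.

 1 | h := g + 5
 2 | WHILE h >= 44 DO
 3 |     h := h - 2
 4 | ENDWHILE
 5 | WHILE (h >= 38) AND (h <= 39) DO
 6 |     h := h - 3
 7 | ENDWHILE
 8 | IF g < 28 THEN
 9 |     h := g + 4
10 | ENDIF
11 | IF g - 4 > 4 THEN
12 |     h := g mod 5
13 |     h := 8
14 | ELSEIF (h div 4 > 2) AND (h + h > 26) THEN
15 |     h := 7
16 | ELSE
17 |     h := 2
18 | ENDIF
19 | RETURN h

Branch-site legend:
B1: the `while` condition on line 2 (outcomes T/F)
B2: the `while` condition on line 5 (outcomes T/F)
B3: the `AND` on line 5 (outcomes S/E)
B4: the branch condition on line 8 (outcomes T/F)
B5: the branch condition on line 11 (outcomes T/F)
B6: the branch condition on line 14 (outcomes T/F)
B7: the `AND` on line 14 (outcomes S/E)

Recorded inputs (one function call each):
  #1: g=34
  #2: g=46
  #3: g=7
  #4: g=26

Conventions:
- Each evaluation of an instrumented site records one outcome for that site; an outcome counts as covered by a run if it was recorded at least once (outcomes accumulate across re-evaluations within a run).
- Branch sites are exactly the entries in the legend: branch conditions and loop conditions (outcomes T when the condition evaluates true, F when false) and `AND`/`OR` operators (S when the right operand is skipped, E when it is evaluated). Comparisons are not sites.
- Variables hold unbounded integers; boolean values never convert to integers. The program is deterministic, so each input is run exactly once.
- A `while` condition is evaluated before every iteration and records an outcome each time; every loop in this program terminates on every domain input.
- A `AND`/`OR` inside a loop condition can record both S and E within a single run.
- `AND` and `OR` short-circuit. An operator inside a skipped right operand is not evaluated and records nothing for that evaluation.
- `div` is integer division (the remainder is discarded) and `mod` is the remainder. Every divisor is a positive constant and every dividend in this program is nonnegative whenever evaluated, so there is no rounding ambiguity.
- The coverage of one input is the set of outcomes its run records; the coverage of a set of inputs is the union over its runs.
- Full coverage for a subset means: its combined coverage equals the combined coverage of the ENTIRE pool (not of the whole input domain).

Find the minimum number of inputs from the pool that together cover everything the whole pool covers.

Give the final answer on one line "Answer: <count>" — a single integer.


input #1 (g=34): events B1->F, B3->E, B2->T, B3->S, B2->F, B4->F, B5->T; covers B1=F, B2=T, B2=F, B3=S, B3=E, B4=F, B5=T
input #2 (g=46): events B1->T, B1->T, B1->T, B1->T, B1->F, B3->E, B2->F, B4->F, B5->T; covers B1=T, B1=F, B2=F, B3=E, B4=F, B5=T
input #3 (g=7): events B1->F, B3->S, B2->F, B4->T, B5->F, B7->S, B6->F; covers B1=F, B2=F, B3=S, B4=T, B5=F, B6=F, B7=S
input #4 (g=26): events B1->F, B3->S, B2->F, B4->T, B5->T; covers B1=F, B2=F, B3=S, B4=T, B5=T
the full pool covers 12 outcomes: B1=T, B1=F, B2=T, B2=F, B3=S, B3=E, B4=T, B4=F, B5=T, B5=F, B6=F, B7=S
size 1 is not enough: best union over all size-1 subsets is 7/12
size 2 is not enough: best union over all size-2 subsets is 11/12
size 3: inputs {1, 2, 3} cover all 12 outcomes, and no lexicographically smaller subset of this size does
Answer: 3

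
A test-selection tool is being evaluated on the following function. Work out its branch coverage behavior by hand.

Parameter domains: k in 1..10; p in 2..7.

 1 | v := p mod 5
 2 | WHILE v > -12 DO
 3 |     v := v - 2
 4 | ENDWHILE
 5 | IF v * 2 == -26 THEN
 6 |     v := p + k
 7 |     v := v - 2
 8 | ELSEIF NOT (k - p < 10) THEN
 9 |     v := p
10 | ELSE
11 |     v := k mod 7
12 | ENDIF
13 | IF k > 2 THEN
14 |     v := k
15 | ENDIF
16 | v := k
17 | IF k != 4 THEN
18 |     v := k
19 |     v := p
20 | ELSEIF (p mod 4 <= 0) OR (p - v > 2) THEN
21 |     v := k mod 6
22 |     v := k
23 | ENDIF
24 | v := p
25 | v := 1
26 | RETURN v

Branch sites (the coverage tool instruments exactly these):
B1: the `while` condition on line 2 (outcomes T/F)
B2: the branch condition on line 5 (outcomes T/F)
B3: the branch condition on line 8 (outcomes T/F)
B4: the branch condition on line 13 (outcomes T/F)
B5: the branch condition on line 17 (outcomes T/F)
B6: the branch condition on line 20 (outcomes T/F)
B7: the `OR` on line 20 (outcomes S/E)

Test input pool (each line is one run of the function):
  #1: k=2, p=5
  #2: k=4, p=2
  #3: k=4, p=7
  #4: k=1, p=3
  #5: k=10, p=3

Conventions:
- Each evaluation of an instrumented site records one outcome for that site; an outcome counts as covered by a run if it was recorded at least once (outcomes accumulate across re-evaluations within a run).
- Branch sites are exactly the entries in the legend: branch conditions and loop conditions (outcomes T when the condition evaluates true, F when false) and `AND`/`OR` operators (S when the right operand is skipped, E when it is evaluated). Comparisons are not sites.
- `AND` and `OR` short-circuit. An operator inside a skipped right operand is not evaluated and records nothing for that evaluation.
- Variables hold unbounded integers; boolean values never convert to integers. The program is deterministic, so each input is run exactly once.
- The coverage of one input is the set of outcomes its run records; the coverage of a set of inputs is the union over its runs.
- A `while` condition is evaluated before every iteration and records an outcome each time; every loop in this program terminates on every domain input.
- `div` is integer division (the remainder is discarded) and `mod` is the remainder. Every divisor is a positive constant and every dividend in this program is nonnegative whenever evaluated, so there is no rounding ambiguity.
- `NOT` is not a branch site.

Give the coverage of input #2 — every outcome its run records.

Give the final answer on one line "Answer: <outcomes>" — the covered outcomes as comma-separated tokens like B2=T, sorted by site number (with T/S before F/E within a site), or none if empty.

Running input #2 (k=4, p=2), event by event:
  B1->T, B1->T, B1->T, B1->T, B1->T, B1->T, B1->T, B1->F, B2->F, B3->F
  B4->T, B5->F, B7->E, B6->F
collecting distinct outcomes: B1=T, B1=F, B2=F, B3=F, B4=T, B5=F, B6=F, B7=E

Answer: B1=T, B1=F, B2=F, B3=F, B4=T, B5=F, B6=F, B7=E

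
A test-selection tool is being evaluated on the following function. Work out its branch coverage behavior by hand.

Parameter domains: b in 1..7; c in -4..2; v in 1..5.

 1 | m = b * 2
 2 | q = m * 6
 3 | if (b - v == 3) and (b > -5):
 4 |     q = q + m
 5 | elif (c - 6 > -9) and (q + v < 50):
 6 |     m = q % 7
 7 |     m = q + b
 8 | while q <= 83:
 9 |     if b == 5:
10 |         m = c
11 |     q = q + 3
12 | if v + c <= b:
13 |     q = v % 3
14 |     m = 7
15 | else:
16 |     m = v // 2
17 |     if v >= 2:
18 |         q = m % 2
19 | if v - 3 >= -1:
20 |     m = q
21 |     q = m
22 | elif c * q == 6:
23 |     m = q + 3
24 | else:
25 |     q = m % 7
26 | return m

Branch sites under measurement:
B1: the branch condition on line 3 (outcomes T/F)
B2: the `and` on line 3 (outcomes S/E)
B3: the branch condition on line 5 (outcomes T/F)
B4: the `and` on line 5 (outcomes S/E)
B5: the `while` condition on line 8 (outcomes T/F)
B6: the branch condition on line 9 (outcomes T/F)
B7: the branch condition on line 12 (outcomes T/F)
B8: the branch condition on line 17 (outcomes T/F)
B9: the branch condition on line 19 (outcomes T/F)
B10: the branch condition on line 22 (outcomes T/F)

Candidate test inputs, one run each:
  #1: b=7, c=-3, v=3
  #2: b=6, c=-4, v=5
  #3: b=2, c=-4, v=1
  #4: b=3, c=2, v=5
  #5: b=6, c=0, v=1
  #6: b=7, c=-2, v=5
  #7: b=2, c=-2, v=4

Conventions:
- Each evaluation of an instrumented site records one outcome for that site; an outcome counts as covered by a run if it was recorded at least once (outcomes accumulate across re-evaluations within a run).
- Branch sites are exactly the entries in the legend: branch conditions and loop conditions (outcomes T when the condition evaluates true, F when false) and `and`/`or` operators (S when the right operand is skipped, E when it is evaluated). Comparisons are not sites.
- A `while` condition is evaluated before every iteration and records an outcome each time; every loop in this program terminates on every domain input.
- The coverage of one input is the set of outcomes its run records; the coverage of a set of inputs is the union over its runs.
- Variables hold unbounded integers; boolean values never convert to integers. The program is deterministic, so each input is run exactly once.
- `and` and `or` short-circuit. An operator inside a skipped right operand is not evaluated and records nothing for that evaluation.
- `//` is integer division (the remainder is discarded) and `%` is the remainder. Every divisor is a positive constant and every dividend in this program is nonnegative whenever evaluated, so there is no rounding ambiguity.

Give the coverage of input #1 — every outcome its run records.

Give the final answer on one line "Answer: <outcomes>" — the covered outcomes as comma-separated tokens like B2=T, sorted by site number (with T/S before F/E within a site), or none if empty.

Simulating input #1 (b=7, c=-3, v=3) step by step:
  B2->S, B1->F, B4->S, B3->F, B5->F, B7->T, B9->T
as a set, this run covers: B1=F, B2=S, B3=F, B4=S, B5=F, B7=T, B9=T

Answer: B1=F, B2=S, B3=F, B4=S, B5=F, B7=T, B9=T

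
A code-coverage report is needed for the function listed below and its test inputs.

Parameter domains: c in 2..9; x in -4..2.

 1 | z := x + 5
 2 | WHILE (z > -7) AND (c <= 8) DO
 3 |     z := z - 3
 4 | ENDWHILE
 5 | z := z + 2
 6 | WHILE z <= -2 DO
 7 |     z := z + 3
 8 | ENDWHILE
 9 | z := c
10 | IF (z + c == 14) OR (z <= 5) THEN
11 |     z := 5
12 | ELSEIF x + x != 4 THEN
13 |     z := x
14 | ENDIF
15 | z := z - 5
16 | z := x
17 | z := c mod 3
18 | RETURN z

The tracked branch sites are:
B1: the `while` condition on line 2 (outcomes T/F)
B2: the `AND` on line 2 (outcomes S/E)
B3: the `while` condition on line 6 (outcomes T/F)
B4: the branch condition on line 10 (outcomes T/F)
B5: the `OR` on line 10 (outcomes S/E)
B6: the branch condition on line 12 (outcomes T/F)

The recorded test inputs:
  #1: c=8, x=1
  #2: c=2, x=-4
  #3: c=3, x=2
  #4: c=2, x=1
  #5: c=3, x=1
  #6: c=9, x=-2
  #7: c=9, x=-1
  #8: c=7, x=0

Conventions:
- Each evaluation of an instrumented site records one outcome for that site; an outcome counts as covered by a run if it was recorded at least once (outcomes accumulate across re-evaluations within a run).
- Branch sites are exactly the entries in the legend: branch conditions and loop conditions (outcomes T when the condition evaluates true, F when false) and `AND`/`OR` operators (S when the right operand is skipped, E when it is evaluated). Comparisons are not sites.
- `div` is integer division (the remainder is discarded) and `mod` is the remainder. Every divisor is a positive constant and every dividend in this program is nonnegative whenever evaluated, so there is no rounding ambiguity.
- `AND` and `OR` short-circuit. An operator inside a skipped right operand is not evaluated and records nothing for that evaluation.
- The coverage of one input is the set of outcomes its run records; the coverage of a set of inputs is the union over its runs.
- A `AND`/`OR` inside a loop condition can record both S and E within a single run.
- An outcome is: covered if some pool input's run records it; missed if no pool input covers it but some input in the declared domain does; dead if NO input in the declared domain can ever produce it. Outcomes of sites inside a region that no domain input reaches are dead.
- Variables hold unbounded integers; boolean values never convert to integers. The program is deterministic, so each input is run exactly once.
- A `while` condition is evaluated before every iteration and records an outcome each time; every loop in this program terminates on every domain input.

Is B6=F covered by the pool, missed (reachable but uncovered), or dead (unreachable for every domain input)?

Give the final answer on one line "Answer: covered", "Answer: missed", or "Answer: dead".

no pool input records B6=F
but domain input (c=6, x=2) does record it -> reachable, so missed

Answer: missed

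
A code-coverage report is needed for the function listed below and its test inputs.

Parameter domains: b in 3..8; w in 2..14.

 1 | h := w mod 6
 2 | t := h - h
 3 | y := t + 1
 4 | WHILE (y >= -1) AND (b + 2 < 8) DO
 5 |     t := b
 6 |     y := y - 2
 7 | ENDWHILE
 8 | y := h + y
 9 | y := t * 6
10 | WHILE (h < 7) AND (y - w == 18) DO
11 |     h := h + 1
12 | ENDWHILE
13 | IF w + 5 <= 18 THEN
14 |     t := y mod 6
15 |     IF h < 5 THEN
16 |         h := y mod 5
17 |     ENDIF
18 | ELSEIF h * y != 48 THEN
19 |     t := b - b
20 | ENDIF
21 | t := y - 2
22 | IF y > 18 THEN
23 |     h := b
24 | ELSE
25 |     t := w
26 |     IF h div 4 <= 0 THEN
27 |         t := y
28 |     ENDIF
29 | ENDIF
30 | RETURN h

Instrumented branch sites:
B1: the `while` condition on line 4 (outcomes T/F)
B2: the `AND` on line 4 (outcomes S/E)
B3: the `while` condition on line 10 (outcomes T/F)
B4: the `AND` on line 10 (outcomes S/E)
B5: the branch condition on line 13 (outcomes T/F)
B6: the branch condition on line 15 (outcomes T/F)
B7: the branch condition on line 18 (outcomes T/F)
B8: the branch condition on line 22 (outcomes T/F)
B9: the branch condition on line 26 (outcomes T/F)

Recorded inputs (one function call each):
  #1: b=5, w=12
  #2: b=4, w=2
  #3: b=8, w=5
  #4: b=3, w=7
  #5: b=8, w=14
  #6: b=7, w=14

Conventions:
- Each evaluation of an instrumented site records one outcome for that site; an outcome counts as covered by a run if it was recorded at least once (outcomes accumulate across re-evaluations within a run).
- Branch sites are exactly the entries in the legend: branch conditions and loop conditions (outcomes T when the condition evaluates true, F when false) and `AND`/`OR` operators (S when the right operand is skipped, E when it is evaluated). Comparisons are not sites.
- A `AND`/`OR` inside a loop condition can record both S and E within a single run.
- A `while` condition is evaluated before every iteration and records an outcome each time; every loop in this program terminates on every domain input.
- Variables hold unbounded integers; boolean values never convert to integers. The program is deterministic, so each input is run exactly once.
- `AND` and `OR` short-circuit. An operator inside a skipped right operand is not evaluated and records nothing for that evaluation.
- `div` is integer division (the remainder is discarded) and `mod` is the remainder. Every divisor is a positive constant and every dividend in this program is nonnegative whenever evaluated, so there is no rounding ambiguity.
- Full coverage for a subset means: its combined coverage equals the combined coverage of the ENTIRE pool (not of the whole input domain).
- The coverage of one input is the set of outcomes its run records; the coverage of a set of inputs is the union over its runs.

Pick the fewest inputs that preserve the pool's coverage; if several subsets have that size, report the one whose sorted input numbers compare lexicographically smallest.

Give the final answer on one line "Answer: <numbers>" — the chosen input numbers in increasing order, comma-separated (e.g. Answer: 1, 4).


run #1 (b=5, w=12) runs B2->E, B1->T, B2->E, B1->T, B2->S, B1->F, B4->E, B3->T, B4->E, B3->T, B4->E, B3->T, B4->E, B3->T, ...; records B1=T, B1=F, B2=S, B2=E, B3=T, B3=F, B4=S, B4=E, B5=T, B6=F, B8=T
run #2 (b=4, w=2) runs B2->E, B1->T, B2->E, B1->T, B2->S, B1->F, B4->E, B3->F, B5->T, B6->T, B8->T; records B1=T, B1=F, B2=S, B2=E, B3=F, B4=E, B5=T, B6=T, B8=T
run #3 (b=8, w=5) runs B2->E, B1->F, B4->E, B3->F, B5->T, B6->F, B8->F, B9->F; records B1=F, B2=E, B3=F, B4=E, B5=T, B6=F, B8=F, B9=F
run #4 (b=3, w=7) runs B2->E, B1->T, B2->E, B1->T, B2->S, B1->F, B4->E, B3->F, B5->T, B6->T, B8->F, B9->T; records B1=T, B1=F, B2=S, B2=E, B3=F, B4=E, B5=T, B6=T, B8=F, B9=T
run #5 (b=8, w=14) runs B2->E, B1->F, B4->E, B3->F, B5->F, B7->T, B8->F, B9->T; records B1=F, B2=E, B3=F, B4=E, B5=F, B7=T, B8=F, B9=T
run #6 (b=7, w=14) runs B2->E, B1->F, B4->E, B3->F, B5->F, B7->T, B8->F, B9->T; records B1=F, B2=E, B3=F, B4=E, B5=F, B7=T, B8=F, B9=T
together the pool reaches 17 outcomes: B1=T, B1=F, B2=S, B2=E, B3=T, B3=F, B4=S, B4=E, B5=T, B5=F, B6=T, B6=F, B7=T, B8=T, B8=F, B9=T, B9=F
no size-1 subset reaches all 17 outcomes (best union: 11/17)
no size-2 subset reaches all 17 outcomes (best union: 15/17)
no size-3 subset reaches all 17 outcomes (best union: 16/17)
the canonical winner is {1, 2, 3, 5}: size 4, full 17-outcome coverage, earliest index list among size-4 covers
Answer: 1, 2, 3, 5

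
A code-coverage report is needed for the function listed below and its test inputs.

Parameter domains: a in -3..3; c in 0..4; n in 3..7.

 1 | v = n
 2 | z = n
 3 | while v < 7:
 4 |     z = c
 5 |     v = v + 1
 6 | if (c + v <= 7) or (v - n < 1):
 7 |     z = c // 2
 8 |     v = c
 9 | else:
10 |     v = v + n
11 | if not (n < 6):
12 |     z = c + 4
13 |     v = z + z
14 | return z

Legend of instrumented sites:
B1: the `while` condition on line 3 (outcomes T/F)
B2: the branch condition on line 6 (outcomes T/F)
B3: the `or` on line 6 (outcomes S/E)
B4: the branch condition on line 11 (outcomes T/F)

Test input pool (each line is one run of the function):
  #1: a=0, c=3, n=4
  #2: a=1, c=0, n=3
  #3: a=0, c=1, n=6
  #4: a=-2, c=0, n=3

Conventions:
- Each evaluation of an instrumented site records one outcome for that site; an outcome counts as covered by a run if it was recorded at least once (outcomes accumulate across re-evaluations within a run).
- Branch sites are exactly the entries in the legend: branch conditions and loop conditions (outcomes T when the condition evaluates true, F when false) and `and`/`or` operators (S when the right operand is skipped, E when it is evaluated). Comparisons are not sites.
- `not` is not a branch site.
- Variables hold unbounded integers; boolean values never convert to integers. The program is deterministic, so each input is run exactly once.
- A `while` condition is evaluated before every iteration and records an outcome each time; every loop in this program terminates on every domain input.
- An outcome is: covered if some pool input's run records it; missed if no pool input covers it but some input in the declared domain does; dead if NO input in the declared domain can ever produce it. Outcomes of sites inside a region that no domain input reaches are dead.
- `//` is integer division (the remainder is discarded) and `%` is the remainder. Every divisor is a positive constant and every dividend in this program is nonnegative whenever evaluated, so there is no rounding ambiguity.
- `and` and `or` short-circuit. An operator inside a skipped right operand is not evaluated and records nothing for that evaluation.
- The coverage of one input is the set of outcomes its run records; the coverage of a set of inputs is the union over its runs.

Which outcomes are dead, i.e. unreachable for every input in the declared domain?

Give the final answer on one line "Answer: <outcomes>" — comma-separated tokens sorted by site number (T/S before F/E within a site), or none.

running all 175 domain inputs and tallying outcomes:
  reachable outcomes have witnesses, e.g. B1=T (e.g. a=-3, c=0, n=3), B1=F (e.g. a=-3, c=0, n=3), B2=T (e.g. a=-3, c=0, n=3), B2=F (e.g. a=-3, c=1, n=3)

Answer: none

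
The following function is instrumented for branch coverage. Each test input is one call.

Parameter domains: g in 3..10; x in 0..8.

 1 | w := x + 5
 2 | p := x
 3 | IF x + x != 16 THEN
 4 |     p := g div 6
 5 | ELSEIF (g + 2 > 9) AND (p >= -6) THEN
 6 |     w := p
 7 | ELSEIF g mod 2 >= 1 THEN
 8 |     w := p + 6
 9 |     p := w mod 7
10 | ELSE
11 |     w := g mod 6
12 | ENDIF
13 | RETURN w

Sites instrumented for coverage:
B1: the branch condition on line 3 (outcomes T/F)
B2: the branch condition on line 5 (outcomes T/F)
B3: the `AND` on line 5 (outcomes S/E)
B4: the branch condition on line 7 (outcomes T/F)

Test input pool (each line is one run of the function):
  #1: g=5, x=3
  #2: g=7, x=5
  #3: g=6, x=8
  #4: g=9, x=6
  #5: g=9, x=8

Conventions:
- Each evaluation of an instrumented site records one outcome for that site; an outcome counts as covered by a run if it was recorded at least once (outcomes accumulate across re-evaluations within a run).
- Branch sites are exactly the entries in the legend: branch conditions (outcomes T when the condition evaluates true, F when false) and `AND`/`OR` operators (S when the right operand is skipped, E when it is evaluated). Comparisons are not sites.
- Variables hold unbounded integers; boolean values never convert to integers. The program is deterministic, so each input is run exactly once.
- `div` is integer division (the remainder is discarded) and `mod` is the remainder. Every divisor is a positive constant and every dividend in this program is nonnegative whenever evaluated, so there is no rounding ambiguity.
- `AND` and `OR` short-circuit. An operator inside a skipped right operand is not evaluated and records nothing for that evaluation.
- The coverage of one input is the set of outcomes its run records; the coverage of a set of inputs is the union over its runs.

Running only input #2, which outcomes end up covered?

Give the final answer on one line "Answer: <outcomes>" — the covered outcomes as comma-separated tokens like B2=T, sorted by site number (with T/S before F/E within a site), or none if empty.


Running input #2 (g=7, x=5), event by event:
  B1->T
as a set, this run covers: B1=T
Answer: B1=T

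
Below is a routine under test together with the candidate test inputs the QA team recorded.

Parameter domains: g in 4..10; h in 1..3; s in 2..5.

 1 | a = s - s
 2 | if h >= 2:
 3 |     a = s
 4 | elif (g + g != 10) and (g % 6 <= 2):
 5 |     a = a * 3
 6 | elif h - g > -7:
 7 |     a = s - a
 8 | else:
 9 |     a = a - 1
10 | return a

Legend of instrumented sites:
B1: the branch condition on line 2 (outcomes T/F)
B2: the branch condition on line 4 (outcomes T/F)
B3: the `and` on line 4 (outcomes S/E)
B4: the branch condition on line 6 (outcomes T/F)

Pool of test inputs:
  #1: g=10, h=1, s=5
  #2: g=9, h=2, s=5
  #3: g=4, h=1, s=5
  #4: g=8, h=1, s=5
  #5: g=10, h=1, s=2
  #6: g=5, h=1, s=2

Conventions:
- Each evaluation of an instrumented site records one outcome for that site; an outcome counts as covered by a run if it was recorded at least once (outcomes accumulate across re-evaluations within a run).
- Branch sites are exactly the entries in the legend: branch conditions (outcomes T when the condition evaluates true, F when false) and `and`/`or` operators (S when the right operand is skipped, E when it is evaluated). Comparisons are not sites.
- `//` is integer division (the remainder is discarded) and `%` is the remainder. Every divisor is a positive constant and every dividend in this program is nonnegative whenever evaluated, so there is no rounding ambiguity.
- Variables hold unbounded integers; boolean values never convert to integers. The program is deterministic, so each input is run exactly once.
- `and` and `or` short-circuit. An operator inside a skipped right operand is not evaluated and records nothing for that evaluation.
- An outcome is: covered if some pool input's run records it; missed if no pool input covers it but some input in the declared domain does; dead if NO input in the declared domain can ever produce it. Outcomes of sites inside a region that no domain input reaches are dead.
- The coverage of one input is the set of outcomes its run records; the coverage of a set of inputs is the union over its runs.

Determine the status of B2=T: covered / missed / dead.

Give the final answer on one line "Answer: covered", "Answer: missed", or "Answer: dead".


B2=T is recorded by pool input(s) 4 -> covered
Answer: covered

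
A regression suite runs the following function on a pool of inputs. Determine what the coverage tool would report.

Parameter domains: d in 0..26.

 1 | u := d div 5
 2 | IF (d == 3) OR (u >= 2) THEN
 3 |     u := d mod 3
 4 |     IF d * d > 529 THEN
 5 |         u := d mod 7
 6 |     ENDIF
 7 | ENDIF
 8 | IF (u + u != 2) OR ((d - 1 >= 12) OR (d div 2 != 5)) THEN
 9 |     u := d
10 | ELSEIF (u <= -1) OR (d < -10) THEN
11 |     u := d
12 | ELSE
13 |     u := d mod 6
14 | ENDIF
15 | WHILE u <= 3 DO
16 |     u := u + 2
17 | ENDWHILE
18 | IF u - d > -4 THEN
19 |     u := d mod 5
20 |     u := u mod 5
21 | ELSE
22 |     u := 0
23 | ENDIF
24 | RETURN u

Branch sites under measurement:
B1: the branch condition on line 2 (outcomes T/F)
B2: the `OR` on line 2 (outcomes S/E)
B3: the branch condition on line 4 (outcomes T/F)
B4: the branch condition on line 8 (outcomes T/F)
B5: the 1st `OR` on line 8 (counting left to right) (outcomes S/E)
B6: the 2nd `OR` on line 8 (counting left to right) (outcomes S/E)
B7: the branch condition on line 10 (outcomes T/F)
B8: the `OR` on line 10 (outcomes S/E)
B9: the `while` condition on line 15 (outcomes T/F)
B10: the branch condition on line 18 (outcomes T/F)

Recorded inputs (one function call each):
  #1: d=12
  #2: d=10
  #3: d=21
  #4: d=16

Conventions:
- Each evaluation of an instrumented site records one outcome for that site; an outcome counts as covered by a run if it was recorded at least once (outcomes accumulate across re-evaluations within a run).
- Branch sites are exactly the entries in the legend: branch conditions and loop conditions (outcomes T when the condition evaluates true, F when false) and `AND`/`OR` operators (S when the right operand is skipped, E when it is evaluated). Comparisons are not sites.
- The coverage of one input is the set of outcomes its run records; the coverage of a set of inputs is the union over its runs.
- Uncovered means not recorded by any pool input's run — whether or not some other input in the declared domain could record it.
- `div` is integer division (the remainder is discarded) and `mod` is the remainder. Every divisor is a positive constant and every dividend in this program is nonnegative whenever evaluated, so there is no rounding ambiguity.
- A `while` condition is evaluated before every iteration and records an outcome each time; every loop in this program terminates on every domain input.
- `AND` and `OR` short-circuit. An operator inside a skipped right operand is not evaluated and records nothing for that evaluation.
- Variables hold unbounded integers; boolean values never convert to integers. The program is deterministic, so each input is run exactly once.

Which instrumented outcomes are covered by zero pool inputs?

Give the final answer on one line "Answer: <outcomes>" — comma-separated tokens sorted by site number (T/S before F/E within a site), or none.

input #1 (d=12): events B2->E, B1->T, B3->F, B5->S, B4->T, B9->F, B10->T; covers B1=T, B2=E, B3=F, B4=T, B5=S, B9=F, B10=T
input #2 (d=10): events B2->E, B1->T, B3->F, B5->E, B6->E, B4->F, B8->E, B7->F, B9->F, B10->F; covers B1=T, B2=E, B3=F, B4=F, B5=E, B6=E, B7=F, B8=E, B9=F, B10=F
input #3 (d=21): events B2->E, B1->T, B3->F, B5->S, B4->T, B9->F, B10->T; covers B1=T, B2=E, B3=F, B4=T, B5=S, B9=F, B10=T
input #4 (d=16): events B2->E, B1->T, B3->F, B5->E, B6->S, B4->T, B9->F, B10->T; covers B1=T, B2=E, B3=F, B4=T, B5=E, B6=S, B9=F, B10=T
union over the pool: B1=T, B2=E, B3=F, B4=T, B4=F, B5=S, B5=E, B6=S, B6=E, B7=F, B8=E, B9=F, B10=T, B10=F
uncovered (6 of 20): B1=F, B2=S, B3=T, B7=T, B8=S, B9=T

Answer: B1=F, B2=S, B3=T, B7=T, B8=S, B9=T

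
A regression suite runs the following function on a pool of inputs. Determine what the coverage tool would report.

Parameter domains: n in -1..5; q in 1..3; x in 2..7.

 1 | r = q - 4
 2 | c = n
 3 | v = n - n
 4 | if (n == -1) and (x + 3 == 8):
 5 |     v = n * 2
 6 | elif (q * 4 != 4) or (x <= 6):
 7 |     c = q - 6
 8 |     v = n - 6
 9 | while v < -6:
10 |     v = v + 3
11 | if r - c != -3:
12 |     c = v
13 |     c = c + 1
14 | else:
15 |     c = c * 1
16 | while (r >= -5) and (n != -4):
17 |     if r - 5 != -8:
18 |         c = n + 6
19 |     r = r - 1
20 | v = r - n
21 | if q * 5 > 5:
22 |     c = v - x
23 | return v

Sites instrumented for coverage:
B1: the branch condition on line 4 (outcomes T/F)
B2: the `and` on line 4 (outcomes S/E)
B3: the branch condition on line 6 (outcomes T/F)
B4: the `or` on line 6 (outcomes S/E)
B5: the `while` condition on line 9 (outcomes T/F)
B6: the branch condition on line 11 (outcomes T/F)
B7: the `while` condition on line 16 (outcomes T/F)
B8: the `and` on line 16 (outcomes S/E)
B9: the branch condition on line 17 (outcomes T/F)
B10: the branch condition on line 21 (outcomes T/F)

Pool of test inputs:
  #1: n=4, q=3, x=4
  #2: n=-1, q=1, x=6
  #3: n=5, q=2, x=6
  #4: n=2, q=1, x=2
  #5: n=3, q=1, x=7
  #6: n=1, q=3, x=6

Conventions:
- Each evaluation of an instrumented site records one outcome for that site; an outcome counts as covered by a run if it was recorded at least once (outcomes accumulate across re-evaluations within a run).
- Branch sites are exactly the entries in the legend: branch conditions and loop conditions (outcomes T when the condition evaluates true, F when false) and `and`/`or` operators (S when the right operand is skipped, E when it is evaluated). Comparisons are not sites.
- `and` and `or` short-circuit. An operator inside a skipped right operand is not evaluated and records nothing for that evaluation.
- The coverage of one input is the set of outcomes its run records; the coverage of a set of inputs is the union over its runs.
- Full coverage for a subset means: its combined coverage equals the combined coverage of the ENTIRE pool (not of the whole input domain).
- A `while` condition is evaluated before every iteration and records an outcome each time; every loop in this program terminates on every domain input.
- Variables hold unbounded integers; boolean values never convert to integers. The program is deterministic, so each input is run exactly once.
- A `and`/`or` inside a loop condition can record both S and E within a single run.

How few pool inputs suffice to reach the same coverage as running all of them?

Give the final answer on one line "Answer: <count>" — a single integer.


run #1 (n=4, q=3, x=4) runs B2->S, B1->F, B4->S, B3->T, B5->F, B6->T, B8->E, B7->T, B9->T, B8->E, B7->T, B9->T, B8->E, B7->T, ...; records B1=F, B2=S, B3=T, B4=S, B5=F, B6=T, B7=T, B7=F, B8=S, B8=E, B9=T, B9=F, B10=T
run #2 (n=-1, q=1, x=6) runs B2->E, B1->F, B4->E, B3->T, B5->T, B5->F, B6->T, B8->E, B7->T, B9->F, B8->E, B7->T, B9->T, B8->E, ...; records B1=F, B2=E, B3=T, B4=E, B5=T, B5=F, B6=T, B7=T, B7=F, B8=S, B8=E, B9=T, B9=F, B10=F
run #3 (n=5, q=2, x=6) runs B2->S, B1->F, B4->S, B3->T, B5->F, B6->T, B8->E, B7->T, B9->T, B8->E, B7->T, B9->F, B8->E, B7->T, ...; records B1=F, B2=S, B3=T, B4=S, B5=F, B6=T, B7=T, B7=F, B8=S, B8=E, B9=T, B9=F, B10=T
run #4 (n=2, q=1, x=2) runs B2->S, B1->F, B4->E, B3->T, B5->F, B6->T, B8->E, B7->T, B9->F, B8->E, B7->T, B9->T, B8->E, B7->T, ...; records B1=F, B2=S, B3=T, B4=E, B5=F, B6=T, B7=T, B7=F, B8=S, B8=E, B9=T, B9=F, B10=F
run #5 (n=3, q=1, x=7) runs B2->S, B1->F, B4->E, B3->F, B5->F, B6->T, B8->E, B7->T, B9->F, B8->E, B7->T, B9->T, B8->E, B7->T, ...; records B1=F, B2=S, B3=F, B4=E, B5=F, B6=T, B7=T, B7=F, B8=S, B8=E, B9=T, B9=F, B10=F
run #6 (n=1, q=3, x=6) runs B2->S, B1->F, B4->S, B3->T, B5->F, B6->T, B8->E, B7->T, B9->T, B8->E, B7->T, B9->T, B8->E, B7->T, ...; records B1=F, B2=S, B3=T, B4=S, B5=F, B6=T, B7=T, B7=F, B8=S, B8=E, B9=T, B9=F, B10=T
together the pool reaches 18 outcomes: B1=F, B2=S, B2=E, B3=T, B3=F, B4=S, B4=E, B5=T, B5=F, B6=T, B7=T, B7=F, B8=S, B8=E, B9=T, B9=F, B10=T, B10=F
no size-1 subset reaches all 18 outcomes (best union: 14/18)
no size-2 subset reaches all 18 outcomes (best union: 17/18)
the canonical winner is {1, 2, 5}: size 3, full 18-outcome coverage, earliest index list among size-3 covers
Answer: 3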